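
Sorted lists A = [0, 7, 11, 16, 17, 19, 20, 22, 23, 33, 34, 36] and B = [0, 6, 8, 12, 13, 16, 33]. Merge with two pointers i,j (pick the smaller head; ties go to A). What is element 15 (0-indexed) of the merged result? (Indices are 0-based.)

[i=0,j=0] A[i]=0<=B[j]=0 take 0 → i++
[i=1,j=0] A[i]=7>B[j]=0 take 0 → j++
[i=1,j=1] A[i]=7>B[j]=6 take 6 → j++
[i=1,j=2] A[i]=7<=B[j]=8 take 7 → i++
[i=2,j=2] A[i]=11>B[j]=8 take 8 → j++
[i=2,j=3] A[i]=11<=B[j]=12 take 11 → i++
[i=3,j=3] A[i]=16>B[j]=12 take 12 → j++
[i=3,j=4] A[i]=16>B[j]=13 take 13 → j++
[i=3,j=5] A[i]=16<=B[j]=16 take 16 → i++
[i=4,j=5] A[i]=17>B[j]=16 take 16 → j++
[i=4,j=6] A[i]=17<=B[j]=33 take 17 → i++
[i=5,j=6] A[i]=19<=B[j]=33 take 19 → i++
[i=6,j=6] A[i]=20<=B[j]=33 take 20 → i++
[i=7,j=6] A[i]=22<=B[j]=33 take 22 → i++
[i=8,j=6] A[i]=23<=B[j]=33 take 23 → i++
[i=9,j=6] A[i]=33<=B[j]=33 take 33 → i++
[i=10,j=6] A[i]=34>B[j]=33 take 33 → j++
[i=10,j=7] B done, take A[i]=34 → i++
[i=11,j=7] B done, take A[i]=36 → i++

merged[15] = 33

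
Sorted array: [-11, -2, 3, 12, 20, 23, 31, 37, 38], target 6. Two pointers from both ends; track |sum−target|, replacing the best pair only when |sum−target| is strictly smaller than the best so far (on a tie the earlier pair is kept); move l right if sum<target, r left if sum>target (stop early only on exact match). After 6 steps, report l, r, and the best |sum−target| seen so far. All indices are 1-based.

l=2, r=4, best |Δ|=3

l=1 r=9: -11+38=27 d=21 *, r--
l=1 r=8: -11+37=26 d=20 *, r--
l=1 r=7: -11+31=20 d=14 *, r--
l=1 r=6: -11+23=12 d=6 *, r--
l=1 r=5: -11+20=9 d=3 *, r--
l=1 r=4: -11+12=1 d=5, l++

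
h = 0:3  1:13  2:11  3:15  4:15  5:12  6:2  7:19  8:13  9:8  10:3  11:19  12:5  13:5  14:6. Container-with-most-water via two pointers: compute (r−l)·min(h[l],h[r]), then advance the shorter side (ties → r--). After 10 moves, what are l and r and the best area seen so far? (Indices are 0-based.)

l=7, r=11, best area=130

l=0 r=14: min(3,6)*14=42 best=42 *, l++
l=1 r=14: min(13,6)*13=78 best=78 *, r--
l=1 r=13: min(13,5)*12=60 best=78, r--
l=1 r=12: min(13,5)*11=55 best=78, r--
l=1 r=11: min(13,19)*10=130 best=130 *, l++
l=2 r=11: min(11,19)*9=99 best=130, l++
l=3 r=11: min(15,19)*8=120 best=130, l++
l=4 r=11: min(15,19)*7=105 best=130, l++
l=5 r=11: min(12,19)*6=72 best=130, l++
l=6 r=11: min(2,19)*5=10 best=130, l++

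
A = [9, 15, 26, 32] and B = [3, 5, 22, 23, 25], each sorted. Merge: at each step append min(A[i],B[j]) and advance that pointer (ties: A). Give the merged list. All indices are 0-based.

[3, 5, 9, 15, 22, 23, 25, 26, 32]

[i=0,j=0] A[i]=9>B[j]=3 take 3 → j++
[i=0,j=1] A[i]=9>B[j]=5 take 5 → j++
[i=0,j=2] A[i]=9<=B[j]=22 take 9 → i++
[i=1,j=2] A[i]=15<=B[j]=22 take 15 → i++
[i=2,j=2] A[i]=26>B[j]=22 take 22 → j++
[i=2,j=3] A[i]=26>B[j]=23 take 23 → j++
[i=2,j=4] A[i]=26>B[j]=25 take 25 → j++
[i=2,j=5] B done, take A[i]=26 → i++
[i=3,j=5] B done, take A[i]=32 → i++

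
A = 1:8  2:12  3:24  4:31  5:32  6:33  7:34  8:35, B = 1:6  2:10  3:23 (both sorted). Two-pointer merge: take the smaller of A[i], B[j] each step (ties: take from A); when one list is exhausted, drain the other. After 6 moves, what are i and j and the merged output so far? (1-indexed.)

i=1 j=1: A[i]=8>B[j]=6 take 6, j++
i=1 j=2: A[i]=8<=B[j]=10 take 8, i++
i=2 j=2: A[i]=12>B[j]=10 take 10, j++
i=2 j=3: A[i]=12<=B[j]=23 take 12, i++
i=3 j=3: A[i]=24>B[j]=23 take 23, j++
i=3 j=4: B done, take A[i]=24, i++

i=4, j=4, merged so far=[6, 8, 10, 12, 23, 24]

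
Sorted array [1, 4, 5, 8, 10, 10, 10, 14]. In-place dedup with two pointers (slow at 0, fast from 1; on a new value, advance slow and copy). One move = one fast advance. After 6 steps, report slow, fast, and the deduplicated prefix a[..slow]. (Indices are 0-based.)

slow=0 fast=1: a[fast]=4≠a[slow]=1 write a[1]=4, slow++,fast++
slow=1 fast=2: a[fast]=5≠a[slow]=4 write a[2]=5, slow++,fast++
slow=2 fast=3: a[fast]=8≠a[slow]=5 write a[3]=8, slow++,fast++
slow=3 fast=4: a[fast]=10≠a[slow]=8 write a[4]=10, slow++,fast++
slow=4 fast=5: a[fast]=10=a[slow] dup, fast++
slow=4 fast=6: a[fast]=10=a[slow] dup, fast++

slow=4, fast=7, prefix=[1, 4, 5, 8, 10]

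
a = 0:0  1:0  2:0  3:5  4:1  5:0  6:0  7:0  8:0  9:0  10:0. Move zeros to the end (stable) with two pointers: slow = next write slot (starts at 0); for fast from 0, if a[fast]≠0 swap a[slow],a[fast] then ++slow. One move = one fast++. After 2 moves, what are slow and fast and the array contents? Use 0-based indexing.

slow=0, fast=2, a=[0, 0, 0, 5, 1, 0, 0, 0, 0, 0, 0]

slow=0 fast=0: a[fast]=0, fast++
slow=0 fast=1: a[fast]=0, fast++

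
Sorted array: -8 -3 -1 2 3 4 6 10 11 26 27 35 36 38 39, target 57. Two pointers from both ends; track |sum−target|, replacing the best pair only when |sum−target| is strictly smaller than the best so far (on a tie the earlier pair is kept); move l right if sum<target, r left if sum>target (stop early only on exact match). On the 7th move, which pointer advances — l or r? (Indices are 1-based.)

l

[1,15] -8+39=31 d=26 * → l++
[2,15] -3+39=36 d=21 * → l++
[3,15] -1+39=38 d=19 * → l++
[4,15] 2+39=41 d=16 * → l++
[5,15] 3+39=42 d=15 * → l++
[6,15] 4+39=43 d=14 * → l++
[7,15] 6+39=45 d=12 * → l++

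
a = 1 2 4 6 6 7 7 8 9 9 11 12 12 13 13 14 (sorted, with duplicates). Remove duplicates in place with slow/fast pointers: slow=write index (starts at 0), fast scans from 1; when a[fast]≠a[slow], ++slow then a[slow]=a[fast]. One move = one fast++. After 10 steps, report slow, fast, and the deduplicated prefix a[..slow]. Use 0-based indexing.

slow=7, fast=11, prefix=[1, 2, 4, 6, 7, 8, 9, 11]

(s=0,f=1) a[fast]=2≠a[slow]=1 write a[1]=2 → slow++,fast++
(s=1,f=2) a[fast]=4≠a[slow]=2 write a[2]=4 → slow++,fast++
(s=2,f=3) a[fast]=6≠a[slow]=4 write a[3]=6 → slow++,fast++
(s=3,f=4) a[fast]=6=a[slow] dup → fast++
(s=3,f=5) a[fast]=7≠a[slow]=6 write a[4]=7 → slow++,fast++
(s=4,f=6) a[fast]=7=a[slow] dup → fast++
(s=4,f=7) a[fast]=8≠a[slow]=7 write a[5]=8 → slow++,fast++
(s=5,f=8) a[fast]=9≠a[slow]=8 write a[6]=9 → slow++,fast++
(s=6,f=9) a[fast]=9=a[slow] dup → fast++
(s=6,f=10) a[fast]=11≠a[slow]=9 write a[7]=11 → slow++,fast++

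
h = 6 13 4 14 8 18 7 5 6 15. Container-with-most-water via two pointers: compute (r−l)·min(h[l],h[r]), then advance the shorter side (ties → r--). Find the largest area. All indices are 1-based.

max area = 104

l=1 r=10: min(6,15)*9=54 best=54 *, l++
l=2 r=10: min(13,15)*8=104 best=104 *, l++
l=3 r=10: min(4,15)*7=28 best=104, l++
l=4 r=10: min(14,15)*6=84 best=104, l++
l=5 r=10: min(8,15)*5=40 best=104, l++
l=6 r=10: min(18,15)*4=60 best=104, r--
l=6 r=9: min(18,6)*3=18 best=104, r--
l=6 r=8: min(18,5)*2=10 best=104, r--
l=6 r=7: min(18,7)*1=7 best=104, r--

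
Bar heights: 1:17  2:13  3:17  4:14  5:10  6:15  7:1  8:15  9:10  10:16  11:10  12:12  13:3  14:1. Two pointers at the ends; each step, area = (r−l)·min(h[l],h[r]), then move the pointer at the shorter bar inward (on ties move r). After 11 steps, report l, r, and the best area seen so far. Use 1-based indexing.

l=1 r=14: min(17,1)*13=13 best=13 *, r--
l=1 r=13: min(17,3)*12=36 best=36 *, r--
l=1 r=12: min(17,12)*11=132 best=132 *, r--
l=1 r=11: min(17,10)*10=100 best=132, r--
l=1 r=10: min(17,16)*9=144 best=144 *, r--
l=1 r=9: min(17,10)*8=80 best=144, r--
l=1 r=8: min(17,15)*7=105 best=144, r--
l=1 r=7: min(17,1)*6=6 best=144, r--
l=1 r=6: min(17,15)*5=75 best=144, r--
l=1 r=5: min(17,10)*4=40 best=144, r--
l=1 r=4: min(17,14)*3=42 best=144, r--

l=1, r=3, best area=144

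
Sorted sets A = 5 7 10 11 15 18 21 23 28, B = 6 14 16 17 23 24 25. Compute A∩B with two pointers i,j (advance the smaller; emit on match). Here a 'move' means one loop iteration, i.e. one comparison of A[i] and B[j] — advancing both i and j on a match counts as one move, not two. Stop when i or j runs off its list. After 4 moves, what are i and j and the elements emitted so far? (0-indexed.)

i=3, j=1, emitted=[]

[i=0,j=0] 5<6 → i++
[i=1,j=0] 7>6 → j++
[i=1,j=1] 7<14 → i++
[i=2,j=1] 10<14 → i++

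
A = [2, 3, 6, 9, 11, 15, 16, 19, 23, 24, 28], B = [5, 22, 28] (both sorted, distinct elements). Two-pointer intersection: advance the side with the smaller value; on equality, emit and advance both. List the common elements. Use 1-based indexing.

[i=1,j=1] 2<5 → i++
[i=2,j=1] 3<5 → i++
[i=3,j=1] 6>5 → j++
[i=3,j=2] 6<22 → i++
[i=4,j=2] 9<22 → i++
[i=5,j=2] 11<22 → i++
[i=6,j=2] 15<22 → i++
[i=7,j=2] 16<22 → i++
[i=8,j=2] 19<22 → i++
[i=9,j=2] 23>22 → j++
[i=9,j=3] 23<28 → i++
[i=10,j=3] 24<28 → i++
[i=11,j=3] 28==28 emit → i++,j++

intersection = [28]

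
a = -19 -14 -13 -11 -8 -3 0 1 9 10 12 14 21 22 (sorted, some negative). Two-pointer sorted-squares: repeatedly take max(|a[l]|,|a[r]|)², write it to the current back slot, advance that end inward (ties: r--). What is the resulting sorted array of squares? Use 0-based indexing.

l=0 r=13: |-19|<=|22| out[13]=484, r--
l=0 r=12: |-19|<=|21| out[12]=441, r--
l=0 r=11: |-19|>|14| out[11]=361, l++
l=1 r=11: |-14|<=|14| out[10]=196, r--
l=1 r=10: |-14|>|12| out[9]=196, l++
l=2 r=10: |-13|>|12| out[8]=169, l++
l=3 r=10: |-11|<=|12| out[7]=144, r--
l=3 r=9: |-11|>|10| out[6]=121, l++
l=4 r=9: |-8|<=|10| out[5]=100, r--
l=4 r=8: |-8|<=|9| out[4]=81, r--
l=4 r=7: |-8|>|1| out[3]=64, l++
l=5 r=7: |-3|>|1| out[2]=9, l++
l=6 r=7: |0|<=|1| out[1]=1, r--
l=6 r=6: |0|<=|0| out[0]=0, r--

[0, 1, 9, 64, 81, 100, 121, 144, 169, 196, 196, 361, 441, 484]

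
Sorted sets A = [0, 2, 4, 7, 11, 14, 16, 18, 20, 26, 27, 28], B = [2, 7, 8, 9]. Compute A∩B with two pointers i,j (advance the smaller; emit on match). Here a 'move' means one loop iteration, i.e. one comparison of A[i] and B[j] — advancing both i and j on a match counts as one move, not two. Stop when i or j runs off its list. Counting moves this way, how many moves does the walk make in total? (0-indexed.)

6 moves

[i=0,j=0] 0<2 → i++
[i=1,j=0] 2==2 emit → i++,j++
[i=2,j=1] 4<7 → i++
[i=3,j=1] 7==7 emit → i++,j++
[i=4,j=2] 11>8 → j++
[i=4,j=3] 11>9 → j++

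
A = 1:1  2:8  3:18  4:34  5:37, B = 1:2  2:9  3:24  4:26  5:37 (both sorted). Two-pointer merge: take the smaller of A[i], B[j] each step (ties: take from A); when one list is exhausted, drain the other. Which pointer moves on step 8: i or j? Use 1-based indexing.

i=1 j=1: A[i]=1<=B[j]=2 take 1, i++
i=2 j=1: A[i]=8>B[j]=2 take 2, j++
i=2 j=2: A[i]=8<=B[j]=9 take 8, i++
i=3 j=2: A[i]=18>B[j]=9 take 9, j++
i=3 j=3: A[i]=18<=B[j]=24 take 18, i++
i=4 j=3: A[i]=34>B[j]=24 take 24, j++
i=4 j=4: A[i]=34>B[j]=26 take 26, j++
i=4 j=5: A[i]=34<=B[j]=37 take 34, i++

i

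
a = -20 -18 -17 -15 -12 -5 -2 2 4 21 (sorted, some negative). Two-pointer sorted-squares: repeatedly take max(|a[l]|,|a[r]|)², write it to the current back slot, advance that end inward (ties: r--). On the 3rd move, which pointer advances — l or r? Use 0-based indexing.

l

l=0 r=9: |-20|<=|21| out[9]=441, r--
l=0 r=8: |-20|>|4| out[8]=400, l++
l=1 r=8: |-18|>|4| out[7]=324, l++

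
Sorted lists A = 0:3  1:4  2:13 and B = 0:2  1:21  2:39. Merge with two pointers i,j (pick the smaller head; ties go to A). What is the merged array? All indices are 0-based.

i=0 j=0: A[i]=3>B[j]=2 take 2, j++
i=0 j=1: A[i]=3<=B[j]=21 take 3, i++
i=1 j=1: A[i]=4<=B[j]=21 take 4, i++
i=2 j=1: A[i]=13<=B[j]=21 take 13, i++
i=3 j=1: A done, take B[j]=21, j++
i=3 j=2: A done, take B[j]=39, j++

[2, 3, 4, 13, 21, 39]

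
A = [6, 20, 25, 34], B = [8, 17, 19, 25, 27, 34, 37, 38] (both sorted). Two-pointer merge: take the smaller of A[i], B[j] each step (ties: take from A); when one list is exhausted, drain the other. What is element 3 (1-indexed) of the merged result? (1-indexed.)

merged[3] = 17

[i=1,j=1] A[i]=6<=B[j]=8 take 6 → i++
[i=2,j=1] A[i]=20>B[j]=8 take 8 → j++
[i=2,j=2] A[i]=20>B[j]=17 take 17 → j++
[i=2,j=3] A[i]=20>B[j]=19 take 19 → j++
[i=2,j=4] A[i]=20<=B[j]=25 take 20 → i++
[i=3,j=4] A[i]=25<=B[j]=25 take 25 → i++
[i=4,j=4] A[i]=34>B[j]=25 take 25 → j++
[i=4,j=5] A[i]=34>B[j]=27 take 27 → j++
[i=4,j=6] A[i]=34<=B[j]=34 take 34 → i++
[i=5,j=6] A done, take B[j]=34 → j++
[i=5,j=7] A done, take B[j]=37 → j++
[i=5,j=8] A done, take B[j]=38 → j++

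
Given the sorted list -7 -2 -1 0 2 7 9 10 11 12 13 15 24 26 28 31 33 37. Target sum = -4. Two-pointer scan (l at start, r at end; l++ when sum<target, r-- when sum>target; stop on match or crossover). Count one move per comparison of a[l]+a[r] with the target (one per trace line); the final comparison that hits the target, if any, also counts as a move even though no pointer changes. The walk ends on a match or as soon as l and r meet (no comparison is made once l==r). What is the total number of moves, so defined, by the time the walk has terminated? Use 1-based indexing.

[1,18] -7+37=30 >-4 → r--
[1,17] -7+33=26 >-4 → r--
[1,16] -7+31=24 >-4 → r--
[1,15] -7+28=21 >-4 → r--
[1,14] -7+26=19 >-4 → r--
[1,13] -7+24=17 >-4 → r--
[1,12] -7+15=8 >-4 → r--
[1,11] -7+13=6 >-4 → r--
[1,10] -7+12=5 >-4 → r--
[1,9] -7+11=4 >-4 → r--
[1,8] -7+10=3 >-4 → r--
[1,7] -7+9=2 >-4 → r--
[1,6] -7+7=0 >-4 → r--
[1,5] -7+2=-5 <-4 → l++
[2,5] -2+2=0 >-4 → r--
[2,4] -2+0=-2 >-4 → r--
[2,3] -2+-1=-3 >-4 → r--

17 moves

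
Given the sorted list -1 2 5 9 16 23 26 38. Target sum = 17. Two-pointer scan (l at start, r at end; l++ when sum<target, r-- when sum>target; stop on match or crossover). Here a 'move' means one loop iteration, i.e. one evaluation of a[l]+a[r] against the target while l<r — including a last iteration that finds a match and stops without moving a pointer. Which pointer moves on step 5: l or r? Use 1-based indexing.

r

l=1 r=8: -1+38=37 >17, r--
l=1 r=7: -1+26=25 >17, r--
l=1 r=6: -1+23=22 >17, r--
l=1 r=5: -1+16=15 <17, l++
l=2 r=5: 2+16=18 >17, r--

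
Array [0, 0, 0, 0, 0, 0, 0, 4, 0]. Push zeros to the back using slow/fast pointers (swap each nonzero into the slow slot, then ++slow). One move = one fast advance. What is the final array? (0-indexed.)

[4, 0, 0, 0, 0, 0, 0, 0, 0]

(s=0,f=0) a[fast]=0 → fast++
(s=0,f=1) a[fast]=0 → fast++
(s=0,f=2) a[fast]=0 → fast++
(s=0,f=3) a[fast]=0 → fast++
(s=0,f=4) a[fast]=0 → fast++
(s=0,f=5) a[fast]=0 → fast++
(s=0,f=6) a[fast]=0 → fast++
(s=0,f=7) a[fast]=4≠0 swap→a[0]=4 → slow++,fast++
(s=1,f=8) a[fast]=0 → fast++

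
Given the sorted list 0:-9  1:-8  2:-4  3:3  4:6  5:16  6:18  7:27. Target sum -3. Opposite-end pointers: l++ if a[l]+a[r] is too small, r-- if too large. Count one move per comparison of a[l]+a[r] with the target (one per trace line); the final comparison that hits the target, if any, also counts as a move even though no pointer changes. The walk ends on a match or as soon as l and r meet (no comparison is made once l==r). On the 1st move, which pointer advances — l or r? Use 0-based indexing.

r

l=0 r=7: -9+27=18 >-3, r--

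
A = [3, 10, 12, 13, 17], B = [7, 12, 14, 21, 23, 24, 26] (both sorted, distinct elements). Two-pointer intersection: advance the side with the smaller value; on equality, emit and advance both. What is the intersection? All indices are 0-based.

i=0 j=0: 3<7, i++
i=1 j=0: 10>7, j++
i=1 j=1: 10<12, i++
i=2 j=1: 12==12 emit, i++,j++
i=3 j=2: 13<14, i++
i=4 j=2: 17>14, j++
i=4 j=3: 17<21, i++

intersection = [12]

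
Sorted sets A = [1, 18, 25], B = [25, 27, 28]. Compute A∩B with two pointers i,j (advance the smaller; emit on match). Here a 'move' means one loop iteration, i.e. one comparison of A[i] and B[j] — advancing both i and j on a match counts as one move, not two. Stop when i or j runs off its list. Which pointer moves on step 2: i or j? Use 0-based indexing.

[i=0,j=0] 1<25 → i++
[i=1,j=0] 18<25 → i++

i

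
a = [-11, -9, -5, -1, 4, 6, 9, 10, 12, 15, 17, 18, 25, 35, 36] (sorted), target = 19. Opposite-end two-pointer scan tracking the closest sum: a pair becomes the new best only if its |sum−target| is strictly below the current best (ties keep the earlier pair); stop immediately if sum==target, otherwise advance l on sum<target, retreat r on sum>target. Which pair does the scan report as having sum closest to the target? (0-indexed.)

pair (4, 15) with sum 19 (|Δ|=0)

l=0 r=14: -11+36=25 d=6 *, r--
l=0 r=13: -11+35=24 d=5 *, r--
l=0 r=12: -11+25=14 d=5, l++
l=1 r=12: -9+25=16 d=3 *, l++
l=2 r=12: -5+25=20 d=1 *, r--
l=2 r=11: -5+18=13 d=6, l++
l=3 r=11: -1+18=17 d=2, l++
l=4 r=11: 4+18=22 d=3, r--
l=4 r=10: 4+17=21 d=2, r--
l=4 r=9: 4+15=19 d=0 *, stop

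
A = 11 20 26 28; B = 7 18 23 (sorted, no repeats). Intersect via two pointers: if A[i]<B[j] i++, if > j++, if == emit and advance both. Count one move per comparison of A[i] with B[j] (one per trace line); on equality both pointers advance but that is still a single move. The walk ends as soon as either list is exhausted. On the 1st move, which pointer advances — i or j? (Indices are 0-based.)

[i=0,j=0] 11>7 → j++

j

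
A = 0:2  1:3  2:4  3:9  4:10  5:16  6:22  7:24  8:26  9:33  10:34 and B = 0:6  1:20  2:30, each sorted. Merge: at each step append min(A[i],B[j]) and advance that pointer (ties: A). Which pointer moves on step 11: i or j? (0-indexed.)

i=0 j=0: A[i]=2<=B[j]=6 take 2, i++
i=1 j=0: A[i]=3<=B[j]=6 take 3, i++
i=2 j=0: A[i]=4<=B[j]=6 take 4, i++
i=3 j=0: A[i]=9>B[j]=6 take 6, j++
i=3 j=1: A[i]=9<=B[j]=20 take 9, i++
i=4 j=1: A[i]=10<=B[j]=20 take 10, i++
i=5 j=1: A[i]=16<=B[j]=20 take 16, i++
i=6 j=1: A[i]=22>B[j]=20 take 20, j++
i=6 j=2: A[i]=22<=B[j]=30 take 22, i++
i=7 j=2: A[i]=24<=B[j]=30 take 24, i++
i=8 j=2: A[i]=26<=B[j]=30 take 26, i++

i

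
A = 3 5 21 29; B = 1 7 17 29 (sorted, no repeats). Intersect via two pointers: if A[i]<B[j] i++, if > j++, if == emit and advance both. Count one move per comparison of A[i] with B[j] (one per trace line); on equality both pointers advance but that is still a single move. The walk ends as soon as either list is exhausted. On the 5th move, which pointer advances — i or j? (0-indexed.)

[i=0,j=0] 3>1 → j++
[i=0,j=1] 3<7 → i++
[i=1,j=1] 5<7 → i++
[i=2,j=1] 21>7 → j++
[i=2,j=2] 21>17 → j++

j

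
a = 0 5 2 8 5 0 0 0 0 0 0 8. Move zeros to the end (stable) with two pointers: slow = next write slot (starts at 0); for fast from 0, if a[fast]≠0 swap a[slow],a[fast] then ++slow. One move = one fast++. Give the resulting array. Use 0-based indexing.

slow=0 fast=0: a[fast]=0, fast++
slow=0 fast=1: a[fast]=5≠0 swap→a[0]=5, slow++,fast++
slow=1 fast=2: a[fast]=2≠0 swap→a[1]=2, slow++,fast++
slow=2 fast=3: a[fast]=8≠0 swap→a[2]=8, slow++,fast++
slow=3 fast=4: a[fast]=5≠0 swap→a[3]=5, slow++,fast++
slow=4 fast=5: a[fast]=0, fast++
slow=4 fast=6: a[fast]=0, fast++
slow=4 fast=7: a[fast]=0, fast++
slow=4 fast=8: a[fast]=0, fast++
slow=4 fast=9: a[fast]=0, fast++
slow=4 fast=10: a[fast]=0, fast++
slow=4 fast=11: a[fast]=8≠0 swap→a[4]=8, slow++,fast++

[5, 2, 8, 5, 8, 0, 0, 0, 0, 0, 0, 0]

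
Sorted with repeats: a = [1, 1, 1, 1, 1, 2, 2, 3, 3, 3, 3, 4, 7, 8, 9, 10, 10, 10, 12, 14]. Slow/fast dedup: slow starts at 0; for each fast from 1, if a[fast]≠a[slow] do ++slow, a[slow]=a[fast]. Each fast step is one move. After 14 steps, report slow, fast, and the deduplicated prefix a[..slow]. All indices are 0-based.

slow=0 fast=1: a[fast]=1=a[slow] dup, fast++
slow=0 fast=2: a[fast]=1=a[slow] dup, fast++
slow=0 fast=3: a[fast]=1=a[slow] dup, fast++
slow=0 fast=4: a[fast]=1=a[slow] dup, fast++
slow=0 fast=5: a[fast]=2≠a[slow]=1 write a[1]=2, slow++,fast++
slow=1 fast=6: a[fast]=2=a[slow] dup, fast++
slow=1 fast=7: a[fast]=3≠a[slow]=2 write a[2]=3, slow++,fast++
slow=2 fast=8: a[fast]=3=a[slow] dup, fast++
slow=2 fast=9: a[fast]=3=a[slow] dup, fast++
slow=2 fast=10: a[fast]=3=a[slow] dup, fast++
slow=2 fast=11: a[fast]=4≠a[slow]=3 write a[3]=4, slow++,fast++
slow=3 fast=12: a[fast]=7≠a[slow]=4 write a[4]=7, slow++,fast++
slow=4 fast=13: a[fast]=8≠a[slow]=7 write a[5]=8, slow++,fast++
slow=5 fast=14: a[fast]=9≠a[slow]=8 write a[6]=9, slow++,fast++

slow=6, fast=15, prefix=[1, 2, 3, 4, 7, 8, 9]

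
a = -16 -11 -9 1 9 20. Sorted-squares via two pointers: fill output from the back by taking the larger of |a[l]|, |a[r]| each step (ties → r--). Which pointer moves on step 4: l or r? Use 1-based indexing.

[1,6] |-16|<=|20| out[6]=400 → r--
[1,5] |-16|>|9| out[5]=256 → l++
[2,5] |-11|>|9| out[4]=121 → l++
[3,5] |-9|<=|9| out[3]=81 → r--

r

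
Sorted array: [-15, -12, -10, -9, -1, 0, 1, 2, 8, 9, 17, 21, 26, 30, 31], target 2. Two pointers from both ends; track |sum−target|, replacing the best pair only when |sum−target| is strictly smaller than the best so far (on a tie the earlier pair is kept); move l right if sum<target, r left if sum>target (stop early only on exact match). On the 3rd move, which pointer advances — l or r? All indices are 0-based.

[0,14] -15+31=16 d=14 * → r--
[0,13] -15+30=15 d=13 * → r--
[0,12] -15+26=11 d=9 * → r--

r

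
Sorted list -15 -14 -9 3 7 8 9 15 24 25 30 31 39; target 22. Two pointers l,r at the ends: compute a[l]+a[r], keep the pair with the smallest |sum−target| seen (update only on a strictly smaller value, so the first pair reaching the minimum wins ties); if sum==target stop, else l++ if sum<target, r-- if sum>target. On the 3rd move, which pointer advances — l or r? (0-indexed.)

l=0 r=12: -15+39=24 d=2 *, r--
l=0 r=11: -15+31=16 d=6, l++
l=1 r=11: -14+31=17 d=5, l++

l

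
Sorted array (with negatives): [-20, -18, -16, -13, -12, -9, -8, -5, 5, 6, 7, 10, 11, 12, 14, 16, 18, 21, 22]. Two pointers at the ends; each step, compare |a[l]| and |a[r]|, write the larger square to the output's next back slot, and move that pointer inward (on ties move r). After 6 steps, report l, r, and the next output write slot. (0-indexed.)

l=2, r=14, next write slot=12

[0,18] |-20|<=|22| out[18]=484 → r--
[0,17] |-20|<=|21| out[17]=441 → r--
[0,16] |-20|>|18| out[16]=400 → l++
[1,16] |-18|<=|18| out[15]=324 → r--
[1,15] |-18|>|16| out[14]=324 → l++
[2,15] |-16|<=|16| out[13]=256 → r--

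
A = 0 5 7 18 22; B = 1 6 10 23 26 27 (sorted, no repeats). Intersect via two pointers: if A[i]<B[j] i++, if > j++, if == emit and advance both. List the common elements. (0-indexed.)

i=0 j=0: 0<1, i++
i=1 j=0: 5>1, j++
i=1 j=1: 5<6, i++
i=2 j=1: 7>6, j++
i=2 j=2: 7<10, i++
i=3 j=2: 18>10, j++
i=3 j=3: 18<23, i++
i=4 j=3: 22<23, i++

intersection = []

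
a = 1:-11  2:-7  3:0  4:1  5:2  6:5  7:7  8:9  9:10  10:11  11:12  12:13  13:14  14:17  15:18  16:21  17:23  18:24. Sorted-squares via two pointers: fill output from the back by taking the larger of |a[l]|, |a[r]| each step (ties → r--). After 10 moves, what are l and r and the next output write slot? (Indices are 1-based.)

l=1 r=18: |-11|<=|24| out[18]=576, r--
l=1 r=17: |-11|<=|23| out[17]=529, r--
l=1 r=16: |-11|<=|21| out[16]=441, r--
l=1 r=15: |-11|<=|18| out[15]=324, r--
l=1 r=14: |-11|<=|17| out[14]=289, r--
l=1 r=13: |-11|<=|14| out[13]=196, r--
l=1 r=12: |-11|<=|13| out[12]=169, r--
l=1 r=11: |-11|<=|12| out[11]=144, r--
l=1 r=10: |-11|<=|11| out[10]=121, r--
l=1 r=9: |-11|>|10| out[9]=121, l++

l=2, r=9, next write slot=8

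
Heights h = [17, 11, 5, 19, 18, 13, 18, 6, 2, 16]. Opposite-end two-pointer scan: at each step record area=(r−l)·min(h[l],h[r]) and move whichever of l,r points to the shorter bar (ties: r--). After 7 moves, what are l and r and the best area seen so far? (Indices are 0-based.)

l=0 r=9: min(17,16)*9=144 best=144 *, r--
l=0 r=8: min(17,2)*8=16 best=144, r--
l=0 r=7: min(17,6)*7=42 best=144, r--
l=0 r=6: min(17,18)*6=102 best=144, l++
l=1 r=6: min(11,18)*5=55 best=144, l++
l=2 r=6: min(5,18)*4=20 best=144, l++
l=3 r=6: min(19,18)*3=54 best=144, r--

l=3, r=5, best area=144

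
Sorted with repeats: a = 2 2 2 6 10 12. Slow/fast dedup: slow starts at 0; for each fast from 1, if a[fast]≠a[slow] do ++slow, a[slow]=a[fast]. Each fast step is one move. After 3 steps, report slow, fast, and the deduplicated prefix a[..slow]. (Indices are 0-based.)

slow=0 fast=1: a[fast]=2=a[slow] dup, fast++
slow=0 fast=2: a[fast]=2=a[slow] dup, fast++
slow=0 fast=3: a[fast]=6≠a[slow]=2 write a[1]=6, slow++,fast++

slow=1, fast=4, prefix=[2, 6]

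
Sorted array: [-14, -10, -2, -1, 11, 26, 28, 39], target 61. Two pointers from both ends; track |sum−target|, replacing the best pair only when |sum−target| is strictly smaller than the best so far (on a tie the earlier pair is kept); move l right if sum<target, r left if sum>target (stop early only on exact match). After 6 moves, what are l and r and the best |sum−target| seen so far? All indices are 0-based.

l=0 r=7: -14+39=25 d=36 *, l++
l=1 r=7: -10+39=29 d=32 *, l++
l=2 r=7: -2+39=37 d=24 *, l++
l=3 r=7: -1+39=38 d=23 *, l++
l=4 r=7: 11+39=50 d=11 *, l++
l=5 r=7: 26+39=65 d=4 *, r--

l=5, r=6, best |Δ|=4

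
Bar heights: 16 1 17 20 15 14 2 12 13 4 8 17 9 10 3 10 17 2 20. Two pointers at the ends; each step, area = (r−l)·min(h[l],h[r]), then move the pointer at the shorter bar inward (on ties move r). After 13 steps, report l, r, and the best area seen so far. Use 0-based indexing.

l=3, r=8, best area=300

l=0 r=18: min(16,20)*18=288 best=288 *, l++
l=1 r=18: min(1,20)*17=17 best=288, l++
l=2 r=18: min(17,20)*16=272 best=288, l++
l=3 r=18: min(20,20)*15=300 best=300 *, r--
l=3 r=17: min(20,2)*14=28 best=300, r--
l=3 r=16: min(20,17)*13=221 best=300, r--
l=3 r=15: min(20,10)*12=120 best=300, r--
l=3 r=14: min(20,3)*11=33 best=300, r--
l=3 r=13: min(20,10)*10=100 best=300, r--
l=3 r=12: min(20,9)*9=81 best=300, r--
l=3 r=11: min(20,17)*8=136 best=300, r--
l=3 r=10: min(20,8)*7=56 best=300, r--
l=3 r=9: min(20,4)*6=24 best=300, r--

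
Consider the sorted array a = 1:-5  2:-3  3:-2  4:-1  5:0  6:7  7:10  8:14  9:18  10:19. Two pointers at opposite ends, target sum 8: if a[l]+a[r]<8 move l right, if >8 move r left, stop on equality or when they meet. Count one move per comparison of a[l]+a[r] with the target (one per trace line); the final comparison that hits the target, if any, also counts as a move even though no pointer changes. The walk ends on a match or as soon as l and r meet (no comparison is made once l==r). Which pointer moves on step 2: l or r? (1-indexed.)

r

l=1 r=10: -5+19=14 >8, r--
l=1 r=9: -5+18=13 >8, r--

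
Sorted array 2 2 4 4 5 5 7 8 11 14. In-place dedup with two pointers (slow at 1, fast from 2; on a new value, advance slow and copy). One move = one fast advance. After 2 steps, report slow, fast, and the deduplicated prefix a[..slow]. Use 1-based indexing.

(s=1,f=2) a[fast]=2=a[slow] dup → fast++
(s=1,f=3) a[fast]=4≠a[slow]=2 write a[2]=4 → slow++,fast++

slow=2, fast=4, prefix=[2, 4]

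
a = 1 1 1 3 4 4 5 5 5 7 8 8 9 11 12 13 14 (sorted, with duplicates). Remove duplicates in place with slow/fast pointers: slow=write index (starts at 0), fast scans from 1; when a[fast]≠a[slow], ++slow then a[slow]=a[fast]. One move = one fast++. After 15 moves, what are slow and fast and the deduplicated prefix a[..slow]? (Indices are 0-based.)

slow=9, fast=16, prefix=[1, 3, 4, 5, 7, 8, 9, 11, 12, 13]

slow=0 fast=1: a[fast]=1=a[slow] dup, fast++
slow=0 fast=2: a[fast]=1=a[slow] dup, fast++
slow=0 fast=3: a[fast]=3≠a[slow]=1 write a[1]=3, slow++,fast++
slow=1 fast=4: a[fast]=4≠a[slow]=3 write a[2]=4, slow++,fast++
slow=2 fast=5: a[fast]=4=a[slow] dup, fast++
slow=2 fast=6: a[fast]=5≠a[slow]=4 write a[3]=5, slow++,fast++
slow=3 fast=7: a[fast]=5=a[slow] dup, fast++
slow=3 fast=8: a[fast]=5=a[slow] dup, fast++
slow=3 fast=9: a[fast]=7≠a[slow]=5 write a[4]=7, slow++,fast++
slow=4 fast=10: a[fast]=8≠a[slow]=7 write a[5]=8, slow++,fast++
slow=5 fast=11: a[fast]=8=a[slow] dup, fast++
slow=5 fast=12: a[fast]=9≠a[slow]=8 write a[6]=9, slow++,fast++
slow=6 fast=13: a[fast]=11≠a[slow]=9 write a[7]=11, slow++,fast++
slow=7 fast=14: a[fast]=12≠a[slow]=11 write a[8]=12, slow++,fast++
slow=8 fast=15: a[fast]=13≠a[slow]=12 write a[9]=13, slow++,fast++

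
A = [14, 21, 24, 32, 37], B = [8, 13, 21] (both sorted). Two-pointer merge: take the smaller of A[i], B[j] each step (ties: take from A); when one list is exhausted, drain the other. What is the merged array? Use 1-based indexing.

i=1 j=1: A[i]=14>B[j]=8 take 8, j++
i=1 j=2: A[i]=14>B[j]=13 take 13, j++
i=1 j=3: A[i]=14<=B[j]=21 take 14, i++
i=2 j=3: A[i]=21<=B[j]=21 take 21, i++
i=3 j=3: A[i]=24>B[j]=21 take 21, j++
i=3 j=4: B done, take A[i]=24, i++
i=4 j=4: B done, take A[i]=32, i++
i=5 j=4: B done, take A[i]=37, i++

[8, 13, 14, 21, 21, 24, 32, 37]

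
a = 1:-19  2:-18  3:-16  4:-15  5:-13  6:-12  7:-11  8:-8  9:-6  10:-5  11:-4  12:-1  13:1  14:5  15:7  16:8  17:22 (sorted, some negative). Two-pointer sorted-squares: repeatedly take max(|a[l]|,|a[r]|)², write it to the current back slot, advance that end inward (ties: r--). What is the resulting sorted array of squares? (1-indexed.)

[1,17] |-19|<=|22| out[17]=484 → r--
[1,16] |-19|>|8| out[16]=361 → l++
[2,16] |-18|>|8| out[15]=324 → l++
[3,16] |-16|>|8| out[14]=256 → l++
[4,16] |-15|>|8| out[13]=225 → l++
[5,16] |-13|>|8| out[12]=169 → l++
[6,16] |-12|>|8| out[11]=144 → l++
[7,16] |-11|>|8| out[10]=121 → l++
[8,16] |-8|<=|8| out[9]=64 → r--
[8,15] |-8|>|7| out[8]=64 → l++
[9,15] |-6|<=|7| out[7]=49 → r--
[9,14] |-6|>|5| out[6]=36 → l++
[10,14] |-5|<=|5| out[5]=25 → r--
[10,13] |-5|>|1| out[4]=25 → l++
[11,13] |-4|>|1| out[3]=16 → l++
[12,13] |-1|<=|1| out[2]=1 → r--
[12,12] |-1|<=|-1| out[1]=1 → r--

[1, 1, 16, 25, 25, 36, 49, 64, 64, 121, 144, 169, 225, 256, 324, 361, 484]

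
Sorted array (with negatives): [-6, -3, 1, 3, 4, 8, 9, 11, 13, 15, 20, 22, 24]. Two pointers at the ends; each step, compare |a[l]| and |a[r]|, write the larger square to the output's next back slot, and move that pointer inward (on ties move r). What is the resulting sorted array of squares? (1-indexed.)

[1,13] |-6|<=|24| out[13]=576 → r--
[1,12] |-6|<=|22| out[12]=484 → r--
[1,11] |-6|<=|20| out[11]=400 → r--
[1,10] |-6|<=|15| out[10]=225 → r--
[1,9] |-6|<=|13| out[9]=169 → r--
[1,8] |-6|<=|11| out[8]=121 → r--
[1,7] |-6|<=|9| out[7]=81 → r--
[1,6] |-6|<=|8| out[6]=64 → r--
[1,5] |-6|>|4| out[5]=36 → l++
[2,5] |-3|<=|4| out[4]=16 → r--
[2,4] |-3|<=|3| out[3]=9 → r--
[2,3] |-3|>|1| out[2]=9 → l++
[3,3] |1|<=|1| out[1]=1 → r--

[1, 9, 9, 16, 36, 64, 81, 121, 169, 225, 400, 484, 576]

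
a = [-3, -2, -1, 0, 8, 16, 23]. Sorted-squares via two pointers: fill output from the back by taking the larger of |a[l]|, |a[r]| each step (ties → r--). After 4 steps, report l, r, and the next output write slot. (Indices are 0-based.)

l=1, r=3, next write slot=2

l=0 r=6: |-3|<=|23| out[6]=529, r--
l=0 r=5: |-3|<=|16| out[5]=256, r--
l=0 r=4: |-3|<=|8| out[4]=64, r--
l=0 r=3: |-3|>|0| out[3]=9, l++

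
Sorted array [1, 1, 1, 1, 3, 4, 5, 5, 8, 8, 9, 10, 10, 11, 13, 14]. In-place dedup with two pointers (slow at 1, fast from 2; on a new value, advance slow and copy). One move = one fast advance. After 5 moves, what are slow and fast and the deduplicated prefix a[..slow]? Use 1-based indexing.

slow=1 fast=2: a[fast]=1=a[slow] dup, fast++
slow=1 fast=3: a[fast]=1=a[slow] dup, fast++
slow=1 fast=4: a[fast]=1=a[slow] dup, fast++
slow=1 fast=5: a[fast]=3≠a[slow]=1 write a[2]=3, slow++,fast++
slow=2 fast=6: a[fast]=4≠a[slow]=3 write a[3]=4, slow++,fast++

slow=3, fast=7, prefix=[1, 3, 4]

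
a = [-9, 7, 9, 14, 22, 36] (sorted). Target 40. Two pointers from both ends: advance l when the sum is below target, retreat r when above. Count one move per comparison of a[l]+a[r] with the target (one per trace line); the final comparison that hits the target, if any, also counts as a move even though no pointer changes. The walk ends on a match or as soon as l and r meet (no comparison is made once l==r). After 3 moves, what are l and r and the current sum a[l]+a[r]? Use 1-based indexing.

l=3, r=5, sum=31

[1,6] -9+36=27 <40 → l++
[2,6] 7+36=43 >40 → r--
[2,5] 7+22=29 <40 → l++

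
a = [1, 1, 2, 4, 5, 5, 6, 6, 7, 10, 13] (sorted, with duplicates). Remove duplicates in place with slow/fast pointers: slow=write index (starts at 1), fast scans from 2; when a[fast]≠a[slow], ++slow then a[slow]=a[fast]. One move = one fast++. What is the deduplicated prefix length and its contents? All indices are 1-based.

length 8; prefix = [1, 2, 4, 5, 6, 7, 10, 13]

(s=1,f=2) a[fast]=1=a[slow] dup → fast++
(s=1,f=3) a[fast]=2≠a[slow]=1 write a[2]=2 → slow++,fast++
(s=2,f=4) a[fast]=4≠a[slow]=2 write a[3]=4 → slow++,fast++
(s=3,f=5) a[fast]=5≠a[slow]=4 write a[4]=5 → slow++,fast++
(s=4,f=6) a[fast]=5=a[slow] dup → fast++
(s=4,f=7) a[fast]=6≠a[slow]=5 write a[5]=6 → slow++,fast++
(s=5,f=8) a[fast]=6=a[slow] dup → fast++
(s=5,f=9) a[fast]=7≠a[slow]=6 write a[6]=7 → slow++,fast++
(s=6,f=10) a[fast]=10≠a[slow]=7 write a[7]=10 → slow++,fast++
(s=7,f=11) a[fast]=13≠a[slow]=10 write a[8]=13 → slow++,fast++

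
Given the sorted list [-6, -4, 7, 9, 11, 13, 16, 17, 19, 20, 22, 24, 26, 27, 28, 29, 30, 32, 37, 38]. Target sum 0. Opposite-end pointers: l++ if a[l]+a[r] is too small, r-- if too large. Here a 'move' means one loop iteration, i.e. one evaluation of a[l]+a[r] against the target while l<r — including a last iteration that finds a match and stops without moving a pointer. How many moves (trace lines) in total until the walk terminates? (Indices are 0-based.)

l=0 r=19: -6+38=32 >0, r--
l=0 r=18: -6+37=31 >0, r--
l=0 r=17: -6+32=26 >0, r--
l=0 r=16: -6+30=24 >0, r--
l=0 r=15: -6+29=23 >0, r--
l=0 r=14: -6+28=22 >0, r--
l=0 r=13: -6+27=21 >0, r--
l=0 r=12: -6+26=20 >0, r--
l=0 r=11: -6+24=18 >0, r--
l=0 r=10: -6+22=16 >0, r--
l=0 r=9: -6+20=14 >0, r--
l=0 r=8: -6+19=13 >0, r--
l=0 r=7: -6+17=11 >0, r--
l=0 r=6: -6+16=10 >0, r--
l=0 r=5: -6+13=7 >0, r--
l=0 r=4: -6+11=5 >0, r--
l=0 r=3: -6+9=3 >0, r--
l=0 r=2: -6+7=1 >0, r--
l=0 r=1: -6+-4=-10 <0, l++

19 moves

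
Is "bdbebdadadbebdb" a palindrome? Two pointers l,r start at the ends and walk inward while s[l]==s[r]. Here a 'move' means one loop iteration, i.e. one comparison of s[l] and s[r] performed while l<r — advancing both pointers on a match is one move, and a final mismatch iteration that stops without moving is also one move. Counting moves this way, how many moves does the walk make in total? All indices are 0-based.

7 moves

[0,14] 'b'=='b' → l++,r--
[1,13] 'd'=='d' → l++,r--
[2,12] 'b'=='b' → l++,r--
[3,11] 'e'=='e' → l++,r--
[4,10] 'b'=='b' → l++,r--
[5,9] 'd'=='d' → l++,r--
[6,8] 'a'=='a' → l++,r--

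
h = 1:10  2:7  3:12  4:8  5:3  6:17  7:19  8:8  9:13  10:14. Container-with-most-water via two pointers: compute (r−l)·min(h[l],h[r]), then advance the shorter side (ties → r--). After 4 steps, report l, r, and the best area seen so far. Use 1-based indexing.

l=5, r=10, best area=90

[1,10] min(10,14)*9=90 best=90 * → l++
[2,10] min(7,14)*8=56 best=90 → l++
[3,10] min(12,14)*7=84 best=90 → l++
[4,10] min(8,14)*6=48 best=90 → l++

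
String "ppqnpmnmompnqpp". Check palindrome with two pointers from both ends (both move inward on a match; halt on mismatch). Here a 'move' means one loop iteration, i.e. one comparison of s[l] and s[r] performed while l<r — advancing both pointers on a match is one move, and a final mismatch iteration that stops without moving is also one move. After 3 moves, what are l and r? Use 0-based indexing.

l=3, r=11

l=0 r=14: 'p'=='p', l++,r--
l=1 r=13: 'p'=='p', l++,r--
l=2 r=12: 'q'=='q', l++,r--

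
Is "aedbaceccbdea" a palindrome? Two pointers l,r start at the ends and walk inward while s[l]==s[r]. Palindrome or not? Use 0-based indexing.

l=0 r=12: 'a'=='a', l++,r--
l=1 r=11: 'e'=='e', l++,r--
l=2 r=10: 'd'=='d', l++,r--
l=3 r=9: 'b'=='b', l++,r--
l=4 r=8: 'a'!='c', stop

not a palindrome (mismatch at 4,8)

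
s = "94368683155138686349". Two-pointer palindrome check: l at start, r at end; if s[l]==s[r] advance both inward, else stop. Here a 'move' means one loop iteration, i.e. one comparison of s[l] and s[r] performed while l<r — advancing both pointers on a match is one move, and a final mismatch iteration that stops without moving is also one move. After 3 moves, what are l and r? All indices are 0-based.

[0,19] '9'=='9' → l++,r--
[1,18] '4'=='4' → l++,r--
[2,17] '3'=='3' → l++,r--

l=3, r=16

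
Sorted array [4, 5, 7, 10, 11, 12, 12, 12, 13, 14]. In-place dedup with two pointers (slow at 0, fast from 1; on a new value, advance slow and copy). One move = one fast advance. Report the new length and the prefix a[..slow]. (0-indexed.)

(s=0,f=1) a[fast]=5≠a[slow]=4 write a[1]=5 → slow++,fast++
(s=1,f=2) a[fast]=7≠a[slow]=5 write a[2]=7 → slow++,fast++
(s=2,f=3) a[fast]=10≠a[slow]=7 write a[3]=10 → slow++,fast++
(s=3,f=4) a[fast]=11≠a[slow]=10 write a[4]=11 → slow++,fast++
(s=4,f=5) a[fast]=12≠a[slow]=11 write a[5]=12 → slow++,fast++
(s=5,f=6) a[fast]=12=a[slow] dup → fast++
(s=5,f=7) a[fast]=12=a[slow] dup → fast++
(s=5,f=8) a[fast]=13≠a[slow]=12 write a[6]=13 → slow++,fast++
(s=6,f=9) a[fast]=14≠a[slow]=13 write a[7]=14 → slow++,fast++

length 8; prefix = [4, 5, 7, 10, 11, 12, 13, 14]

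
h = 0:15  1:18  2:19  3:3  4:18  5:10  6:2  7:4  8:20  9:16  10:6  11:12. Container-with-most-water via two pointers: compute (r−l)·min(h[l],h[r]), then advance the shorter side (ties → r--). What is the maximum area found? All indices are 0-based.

max area = 135

l=0 r=11: min(15,12)*11=132 best=132 *, r--
l=0 r=10: min(15,6)*10=60 best=132, r--
l=0 r=9: min(15,16)*9=135 best=135 *, l++
l=1 r=9: min(18,16)*8=128 best=135, r--
l=1 r=8: min(18,20)*7=126 best=135, l++
l=2 r=8: min(19,20)*6=114 best=135, l++
l=3 r=8: min(3,20)*5=15 best=135, l++
l=4 r=8: min(18,20)*4=72 best=135, l++
l=5 r=8: min(10,20)*3=30 best=135, l++
l=6 r=8: min(2,20)*2=4 best=135, l++
l=7 r=8: min(4,20)*1=4 best=135, l++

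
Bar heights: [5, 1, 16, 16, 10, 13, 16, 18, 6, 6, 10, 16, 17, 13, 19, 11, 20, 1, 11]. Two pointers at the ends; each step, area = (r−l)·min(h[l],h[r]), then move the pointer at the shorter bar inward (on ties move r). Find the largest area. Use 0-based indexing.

max area = 224

l=0 r=18: min(5,11)*18=90 best=90 *, l++
l=1 r=18: min(1,11)*17=17 best=90, l++
l=2 r=18: min(16,11)*16=176 best=176 *, r--
l=2 r=17: min(16,1)*15=15 best=176, r--
l=2 r=16: min(16,20)*14=224 best=224 *, l++
l=3 r=16: min(16,20)*13=208 best=224, l++
l=4 r=16: min(10,20)*12=120 best=224, l++
l=5 r=16: min(13,20)*11=143 best=224, l++
l=6 r=16: min(16,20)*10=160 best=224, l++
l=7 r=16: min(18,20)*9=162 best=224, l++
l=8 r=16: min(6,20)*8=48 best=224, l++
l=9 r=16: min(6,20)*7=42 best=224, l++
l=10 r=16: min(10,20)*6=60 best=224, l++
l=11 r=16: min(16,20)*5=80 best=224, l++
l=12 r=16: min(17,20)*4=68 best=224, l++
l=13 r=16: min(13,20)*3=39 best=224, l++
l=14 r=16: min(19,20)*2=38 best=224, l++
l=15 r=16: min(11,20)*1=11 best=224, l++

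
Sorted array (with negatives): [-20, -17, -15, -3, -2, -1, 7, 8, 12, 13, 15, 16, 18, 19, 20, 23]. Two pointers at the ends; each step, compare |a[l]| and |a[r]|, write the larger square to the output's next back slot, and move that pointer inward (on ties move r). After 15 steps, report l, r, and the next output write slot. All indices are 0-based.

l=5, r=5, next write slot=0

[0,15] |-20|<=|23| out[15]=529 → r--
[0,14] |-20|<=|20| out[14]=400 → r--
[0,13] |-20|>|19| out[13]=400 → l++
[1,13] |-17|<=|19| out[12]=361 → r--
[1,12] |-17|<=|18| out[11]=324 → r--
[1,11] |-17|>|16| out[10]=289 → l++
[2,11] |-15|<=|16| out[9]=256 → r--
[2,10] |-15|<=|15| out[8]=225 → r--
[2,9] |-15|>|13| out[7]=225 → l++
[3,9] |-3|<=|13| out[6]=169 → r--
[3,8] |-3|<=|12| out[5]=144 → r--
[3,7] |-3|<=|8| out[4]=64 → r--
[3,6] |-3|<=|7| out[3]=49 → r--
[3,5] |-3|>|-1| out[2]=9 → l++
[4,5] |-2|>|-1| out[1]=4 → l++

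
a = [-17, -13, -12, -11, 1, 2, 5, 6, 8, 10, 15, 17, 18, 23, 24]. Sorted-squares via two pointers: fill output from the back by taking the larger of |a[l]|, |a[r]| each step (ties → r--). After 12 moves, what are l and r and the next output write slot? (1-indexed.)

l=5, r=7, next write slot=3

l=1 r=15: |-17|<=|24| out[15]=576, r--
l=1 r=14: |-17|<=|23| out[14]=529, r--
l=1 r=13: |-17|<=|18| out[13]=324, r--
l=1 r=12: |-17|<=|17| out[12]=289, r--
l=1 r=11: |-17|>|15| out[11]=289, l++
l=2 r=11: |-13|<=|15| out[10]=225, r--
l=2 r=10: |-13|>|10| out[9]=169, l++
l=3 r=10: |-12|>|10| out[8]=144, l++
l=4 r=10: |-11|>|10| out[7]=121, l++
l=5 r=10: |1|<=|10| out[6]=100, r--
l=5 r=9: |1|<=|8| out[5]=64, r--
l=5 r=8: |1|<=|6| out[4]=36, r--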